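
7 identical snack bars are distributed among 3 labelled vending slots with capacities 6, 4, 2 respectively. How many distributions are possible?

By stars and bars, unrestricted non-negative solutions to x_1+…+x_3 = 7 number C(7+2,2) = 36.
Subtract solutions that violate a single cap (substitute x_i' = x_i − (cap_i+1)): x_1 ≥ 7 gives C(2,2) = 1; x_2 ≥ 5 gives C(4,2) = 6; x_3 ≥ 3 gives C(6,2) = 15. Together 22.
No two caps can be exceeded simultaneously, so the pair terms are all 0.
By inclusion–exclusion the count is 36 − 22 + 0 = 14.

14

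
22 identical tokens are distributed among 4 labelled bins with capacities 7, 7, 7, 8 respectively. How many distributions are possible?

Ignoring the caps, the number of non-negative solutions to x_1+…+x_4 = 22 is C(25,3) = 2300.
Subtract solutions that violate a single cap (substitute x_i' = x_i − (cap_i+1)): x_1 ≥ 8 gives C(17,3) = 680; x_2 ≥ 8 gives C(17,3) = 680; x_3 ≥ 8 gives C(17,3) = 680; x_4 ≥ 9 gives C(16,3) = 560. Together 2600.
Add back pairs where two caps are both exceeded: 84 + 84 + 56 + 84 + 56 + 56 = 420.
By inclusion–exclusion the count is 2300 − 2600 + 420 = 120.

120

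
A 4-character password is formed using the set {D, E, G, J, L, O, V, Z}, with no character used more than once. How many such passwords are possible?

With no repetition, fill the 4 characters in order: 8 choices, then 7, down to 5.
8 × 7 × 6 × 5 = 1680.

1680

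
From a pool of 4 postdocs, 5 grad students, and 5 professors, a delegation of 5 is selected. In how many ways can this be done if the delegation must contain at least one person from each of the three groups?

Total 5-person selections from all 14: C(14,5) = 2002.
Selections missing a whole group: no postdocs → C(10,5) = 252; no grad students → C(9,5) = 126; no professors → C(9,5) = 126.
Add back selections omitting two groups (i.e. drawn from a single group): C(4,5) + C(5,5) + C(5,5) = 2.
By inclusion–exclusion: 2002 − 504 + 2 = 1500.

1500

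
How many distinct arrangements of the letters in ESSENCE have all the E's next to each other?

60

Treat the 3 copies of E as a single block. The multiset to arrange is then {EEE, C, N, S, S}, 5 items in all.
That gives (5)!/(2!) = 60 arrangements.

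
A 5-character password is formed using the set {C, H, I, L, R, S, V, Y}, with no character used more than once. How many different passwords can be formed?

Choose and order 5 of the 8 symbols: the first character has 8 options, the next 7, and so on down to 4.
That product is 8 × 7 × 6 × 5 × 4 = 6720.

6720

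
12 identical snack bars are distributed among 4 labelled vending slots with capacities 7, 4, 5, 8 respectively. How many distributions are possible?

Without the upper bounds there are C(15,3) = 455 ways to split 12 among 4 vending slots.
Subtract solutions that violate a single cap (substitute x_i' = x_i − (cap_i+1)): x_1 ≥ 8 gives C(7,3) = 35; x_2 ≥ 5 gives C(10,3) = 120; x_3 ≥ 6 gives C(9,3) = 84; x_4 ≥ 9 gives C(6,3) = 20. Together 259.
Add back pairs where two caps are both exceeded: 0 + 0 + 0 + 4 + 0 + 0 = 4.
By inclusion–exclusion the count is 455 − 259 + 4 = 200.

200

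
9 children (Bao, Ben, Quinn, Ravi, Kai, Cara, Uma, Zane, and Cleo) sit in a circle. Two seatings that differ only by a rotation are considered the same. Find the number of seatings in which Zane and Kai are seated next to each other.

Glue Zane and Kai into a block (2 internal orders). Seating 8 units around a circle gives (7)! arrangements.
So 2 × (7)! = 2 × 5040 = 10080.

10080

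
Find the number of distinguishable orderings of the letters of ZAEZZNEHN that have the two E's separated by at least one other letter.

11760

Total arrangements of ZAEZZNEHN: 9!/(3!·2!·2!) = 15120.
If the two E's are adjacent, glue them into one block, leaving 8 items to arrange: (8)!/(3!·2!) = 3360 ways.
Subtracting, 15120 − 3360 = 11760 arrangements keep the E's apart.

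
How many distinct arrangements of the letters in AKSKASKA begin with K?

210

Fix K in the first position and arrange the remaining 7 letters.
Those 7 letters have A appearing 3 times, K appearing twice, and S appearing twice, giving (7)!/(3!·2!·2!) = 210.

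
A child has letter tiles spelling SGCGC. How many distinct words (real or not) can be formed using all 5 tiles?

30

The 5 letters of SGCGC have repeats: C appearing twice and G appearing twice.
So there are 5! / (2!·2!) = 30 distinguishable arrangements.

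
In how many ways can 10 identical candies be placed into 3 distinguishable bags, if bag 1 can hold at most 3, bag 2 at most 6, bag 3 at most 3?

6

Ignoring the caps, the number of non-negative solutions to x_1+…+x_3 = 10 is C(12,2) = 66.
Subtract solutions that violate a single cap (substitute x_i' = x_i − (cap_i+1)): x_1 ≥ 4 gives C(8,2) = 28; x_2 ≥ 7 gives C(5,2) = 10; x_3 ≥ 4 gives C(8,2) = 28. Together 66.
Add back pairs where two caps are both exceeded: 0 + 6 + 0 = 6.
By inclusion–exclusion the count is 66 − 66 + 6 = 6.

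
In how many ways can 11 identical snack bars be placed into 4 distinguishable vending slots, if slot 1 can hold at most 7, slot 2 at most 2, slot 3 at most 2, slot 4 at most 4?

By stars and bars, unrestricted non-negative solutions to x_1+…+x_4 = 11 number C(11+3,3) = 364.
Subtract solutions that violate a single cap (substitute x_i' = x_i − (cap_i+1)): x_1 ≥ 8 gives C(6,3) = 20; x_2 ≥ 3 gives C(11,3) = 165; x_3 ≥ 3 gives C(11,3) = 165; x_4 ≥ 5 gives C(9,3) = 84. Together 434.
Add back pairs where two caps are both exceeded: 1 + 1 + 0 + 56 + 20 + 20 = 98.
Subtract triples: 0 + 0 + 0 + 1 = 1.
By inclusion–exclusion the count is 364 − 434 + 98 − 1 = 27.

27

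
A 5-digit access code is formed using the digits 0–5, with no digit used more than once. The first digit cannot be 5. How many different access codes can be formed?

The first digit has 6−1 = 5 choices (anything except 5).
The remaining 4 digits are filled from the other 5 symbols without repetition: 5 × 4 × 3 × 2 = 120.
Total: 5 × 120 = 600.

600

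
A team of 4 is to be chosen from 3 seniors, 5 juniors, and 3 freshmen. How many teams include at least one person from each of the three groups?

Total 4-person selections from all 11: C(11,4) = 330.
Subtract selections that omit an entire group: no seniors → C(8,4) = 70; no juniors → C(6,4) = 15; no freshmen → C(8,4) = 70.
Add back selections omitting two groups (i.e. drawn from a single group): C(3,4) + C(5,4) + C(3,4) = 5.
By inclusion–exclusion: 330 − 155 + 5 = 180.

180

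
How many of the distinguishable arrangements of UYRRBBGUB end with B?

5040

Fix B in the last position and arrange the remaining 8 letters.
Those 8 letters have B appearing twice, R appearing twice, and U appearing twice, giving (8)!/(2!·2!·2!) = 5040.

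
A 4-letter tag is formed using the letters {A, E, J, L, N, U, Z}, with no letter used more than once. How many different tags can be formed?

With no repetition, fill the 4 letters in order: 7 choices, then 6, down to 4.
7 × 6 × 5 × 4 = 840.

840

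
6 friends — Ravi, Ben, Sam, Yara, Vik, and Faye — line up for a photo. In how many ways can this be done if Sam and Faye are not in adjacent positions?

480

There are 6! = 720 arrangements in all. If Sam and Faye are adjacent, merging them into one block gives 2·(5)! = 240 arrangements.
Complementary counting: 720 − 240 = 480.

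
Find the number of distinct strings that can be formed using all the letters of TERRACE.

1260

Letter multiplicities in TERRACE: A×1, C×1, E×2, R×2, T×1.
The number of distinct arrangements is 7!/(2!·2!) = 5040/4 = 1260.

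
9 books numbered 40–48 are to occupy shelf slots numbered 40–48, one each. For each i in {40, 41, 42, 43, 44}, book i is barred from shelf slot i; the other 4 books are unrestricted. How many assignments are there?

Let Aᵢ (for 40 ≤ i ≤ 44) be the placements that put book i in its forbidden shelf slot. Any j of these fix j positions, leaving (9−j)! ways to fill the rest, and there are C(5,j) ways to pick which j.
By inclusion–exclusion, the number of valid placements is Σ_{j=0}^{5} (−1)^j C(5,j)·(9−j)!.
Computing: 362880 − 201600 + 50400 − 7200 + 600 − 24 = 205056.

205056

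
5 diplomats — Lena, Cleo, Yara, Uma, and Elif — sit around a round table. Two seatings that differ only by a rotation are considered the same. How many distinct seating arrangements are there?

Around a circle, 5 distinct people have 5!/5 = (4)! = 24 rotationally distinct seatings.

24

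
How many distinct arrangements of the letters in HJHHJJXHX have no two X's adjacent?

There are 9!/(4!·3!·2!) = 1260 arrangements of HJHHJJXHX in total.
Arrangements with the X's together: treat XX as one letter, giving (8)!/(4!·3!) = 280.
Hence 1260 − 280 = 980.

980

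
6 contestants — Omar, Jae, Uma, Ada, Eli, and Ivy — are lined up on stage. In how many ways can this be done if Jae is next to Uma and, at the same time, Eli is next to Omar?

Treat {Jae,Uma} as one block (2 orders) and {Eli,Omar} as another (2 orders).
That leaves 4 units to arrange: 2 × 2 × 4! = 4 × 24 = 96.

96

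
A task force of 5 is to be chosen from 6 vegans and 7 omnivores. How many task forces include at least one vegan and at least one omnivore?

1260

Total 5-person selections from all 13: C(13,5) = 1287.
Selections missing a whole group: no vegans → C(7,5) = 21; no omnivores → C(6,5) = 6.
Both groups omitted at once is impossible, so 1287 − 27 = 1260.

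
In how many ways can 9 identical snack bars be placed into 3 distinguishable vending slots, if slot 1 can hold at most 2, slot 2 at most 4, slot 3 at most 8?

14

By stars and bars, unrestricted non-negative solutions to x_1+…+x_3 = 9 number C(9+2,2) = 55.
Subtract solutions that violate a single cap (substitute x_i' = x_i − (cap_i+1)): x_1 ≥ 3 gives C(8,2) = 28; x_2 ≥ 5 gives C(6,2) = 15; x_3 ≥ 9 gives C(2,2) = 1. Together 44.
Add back pairs where two caps are both exceeded: 3 + 0 + 0 = 3.
By inclusion–exclusion the count is 55 − 44 + 3 = 14.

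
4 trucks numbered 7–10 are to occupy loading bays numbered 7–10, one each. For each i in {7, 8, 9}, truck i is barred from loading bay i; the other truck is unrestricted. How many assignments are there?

11

Let Aᵢ (for i ∈ {7, 8, 9}) be the placements that put truck i in its forbidden loading bay. Any j of these fix j positions, leaving (4−j)! ways to fill the rest, and there are C(3,j) ways to pick which j.
By inclusion–exclusion, the number of valid placements is Σ_{j=0}^{3} (−1)^j C(3,j)·(4−j)!.
Computing: 24 − 18 + 6 − 1 = 11.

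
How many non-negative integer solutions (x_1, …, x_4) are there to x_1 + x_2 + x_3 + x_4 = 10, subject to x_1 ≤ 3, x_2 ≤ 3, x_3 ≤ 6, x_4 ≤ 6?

88

By stars and bars, unrestricted non-negative solutions to x_1+…+x_4 = 10 number C(10+3,3) = 286.
Subtract solutions that violate a single cap (substitute x_i' = x_i − (cap_i+1)): x_1 ≥ 4 gives C(9,3) = 84; x_2 ≥ 4 gives C(9,3) = 84; x_3 ≥ 7 gives C(6,3) = 20; x_4 ≥ 7 gives C(6,3) = 20. Together 208.
Add back pairs where two caps are both exceeded: 10 + 0 + 0 + 0 + 0 + 0 = 10.
By inclusion–exclusion the count is 286 − 208 + 10 = 88.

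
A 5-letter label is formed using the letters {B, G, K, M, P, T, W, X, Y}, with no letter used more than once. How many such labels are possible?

Choose and order 5 of the 9 symbols: the first letter has 9 options, the next 8, and so on down to 5.
9 × 8 × 7 × 6 × 5 = 15120.

15120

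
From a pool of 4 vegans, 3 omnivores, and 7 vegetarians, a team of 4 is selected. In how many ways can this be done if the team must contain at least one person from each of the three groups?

Total 4-person selections from all 14: C(14,4) = 1001.
Selections missing a whole group: no vegans → C(10,4) = 210; no omnivores → C(11,4) = 330; no vegetarians → C(7,4) = 35.
Add back selections omitting two groups (i.e. drawn from a single group): C(4,4) + C(3,4) + C(7,4) = 36.
By inclusion–exclusion: 1001 − 575 + 36 = 462.

462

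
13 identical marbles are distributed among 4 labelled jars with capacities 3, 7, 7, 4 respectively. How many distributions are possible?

By stars and bars, unrestricted non-negative solutions to x_1+…+x_4 = 13 number C(13+3,3) = 560.
Subtract solutions that violate a single cap (substitute x_i' = x_i − (cap_i+1)): x_1 ≥ 4 gives C(12,3) = 220; x_2 ≥ 8 gives C(8,3) = 56; x_3 ≥ 8 gives C(8,3) = 56; x_4 ≥ 5 gives C(11,3) = 165. Together 497.
Add back pairs where two caps are both exceeded: 4 + 4 + 35 + 0 + 1 + 1 = 45.
By inclusion–exclusion the count is 560 − 497 + 45 = 108.

108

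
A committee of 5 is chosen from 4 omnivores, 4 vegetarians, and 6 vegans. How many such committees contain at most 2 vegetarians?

1812

Split by how many vegetarians are chosen (0 through 2).
Sum: C(4,0)·C(10,5) + C(4,1)·C(10,4) + C(4,2)·C(10,3) = 252 + 840 + 720 = 1812.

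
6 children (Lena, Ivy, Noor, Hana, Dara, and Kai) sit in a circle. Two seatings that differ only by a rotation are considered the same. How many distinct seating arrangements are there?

120

Seat Lena anywhere (absorbing the rotational symmetry), then permute the other 5: (5)! = 120.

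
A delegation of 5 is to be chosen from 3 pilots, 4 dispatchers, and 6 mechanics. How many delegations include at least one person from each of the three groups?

894

Total 5-person selections from all 13: C(13,5) = 1287.
Selections missing a whole group: no pilots → C(10,5) = 252; no dispatchers → C(9,5) = 126; no mechanics → C(7,5) = 21.
Add back selections omitting two groups (i.e. drawn from a single group): C(3,5) + C(4,5) + C(6,5) = 6.
By inclusion–exclusion: 1287 − 399 + 6 = 894.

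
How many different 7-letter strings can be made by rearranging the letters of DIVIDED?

420

DIVIDED has 7 letters with D appearing 3 times and I appearing twice.
The number of distinct arrangements is 7!/(3!·2!) = 5040/12 = 420.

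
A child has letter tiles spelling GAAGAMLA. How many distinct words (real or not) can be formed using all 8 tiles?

The 8 letters of GAAGAMLA have repeats: A appearing 4 times and G appearing twice.
The number of distinct arrangements is 8!/(4!·2!) = 40320/48 = 840.

840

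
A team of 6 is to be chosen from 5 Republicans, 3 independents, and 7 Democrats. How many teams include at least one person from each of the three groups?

Total 6-person selections from all 15: C(15,6) = 5005.
Selections missing a whole group: no Republicans → C(10,6) = 210; no independents → C(12,6) = 924; no Democrats → C(8,6) = 28.
Add back selections omitting two groups (i.e. drawn from a single group): C(5,6) + C(3,6) + C(7,6) = 7.
By inclusion–exclusion: 5005 − 1162 + 7 = 3850.

3850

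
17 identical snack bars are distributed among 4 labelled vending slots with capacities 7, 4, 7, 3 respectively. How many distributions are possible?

By stars and bars, unrestricted non-negative solutions to x_1+…+x_4 = 17 number C(17+3,3) = 1140.
Subtract solutions that violate a single cap (substitute x_i' = x_i − (cap_i+1)): x_1 ≥ 8 gives C(12,3) = 220; x_2 ≥ 5 gives C(15,3) = 455; x_3 ≥ 8 gives C(12,3) = 220; x_4 ≥ 4 gives C(16,3) = 560. Together 1455.
Add back pairs where two caps are both exceeded: 35 + 4 + 56 + 35 + 165 + 56 = 351.
Subtract triples: 0 + 1 + 0 + 1 = 2.
By inclusion–exclusion the count is 1140 − 1455 + 351 − 2 = 34.

34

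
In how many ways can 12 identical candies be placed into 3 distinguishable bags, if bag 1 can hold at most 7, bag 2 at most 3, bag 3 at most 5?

Ignoring the caps, the number of non-negative solutions to x_1+…+x_3 = 12 is C(14,2) = 91.
Subtract solutions that violate a single cap (substitute x_i' = x_i − (cap_i+1)): x_1 ≥ 8 gives C(6,2) = 15; x_2 ≥ 4 gives C(10,2) = 45; x_3 ≥ 6 gives C(8,2) = 28. Together 88.
Add back pairs where two caps are both exceeded: 1 + 0 + 6 = 7.
By inclusion–exclusion the count is 91 − 88 + 7 = 10.

10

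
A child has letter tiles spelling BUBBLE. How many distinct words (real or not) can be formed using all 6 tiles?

Letter multiplicities in BUBBLE: B×3, E×1, L×1, U×1.
The number of distinct arrangements is 6!/(3!) = 720/6 = 120.

120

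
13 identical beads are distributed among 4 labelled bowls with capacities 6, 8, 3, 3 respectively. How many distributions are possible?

Ignoring the caps, the number of non-negative solutions to x_1+…+x_4 = 13 is C(16,3) = 560.
Subtract solutions that violate a single cap (substitute x_i' = x_i − (cap_i+1)): x_1 ≥ 7 gives C(9,3) = 84; x_2 ≥ 9 gives C(7,3) = 35; x_3 ≥ 4 gives C(12,3) = 220; x_4 ≥ 4 gives C(12,3) = 220. Together 559.
Add back pairs where two caps are both exceeded: 0 + 10 + 10 + 1 + 1 + 56 = 78.
By inclusion–exclusion the count is 560 − 559 + 78 = 79.

79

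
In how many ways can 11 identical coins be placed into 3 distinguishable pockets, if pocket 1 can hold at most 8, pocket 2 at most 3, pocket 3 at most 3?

10

By stars and bars, unrestricted non-negative solutions to x_1+…+x_3 = 11 number C(11+2,2) = 78.
Subtract solutions that violate a single cap (substitute x_i' = x_i − (cap_i+1)): x_1 ≥ 9 gives C(4,2) = 6; x_2 ≥ 4 gives C(9,2) = 36; x_3 ≥ 4 gives C(9,2) = 36. Together 78.
Add back pairs where two caps are both exceeded: 0 + 0 + 10 = 10.
By inclusion–exclusion the count is 78 − 78 + 10 = 10.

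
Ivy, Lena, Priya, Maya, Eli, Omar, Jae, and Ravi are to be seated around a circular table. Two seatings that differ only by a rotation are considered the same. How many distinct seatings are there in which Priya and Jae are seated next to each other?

Treat {Priya, Jae} as one unit (2 internal orders) and seat the resulting 7 units around the table: (6)! circular arrangements.
So 2 × (6)! = 2 × 720 = 1440.

1440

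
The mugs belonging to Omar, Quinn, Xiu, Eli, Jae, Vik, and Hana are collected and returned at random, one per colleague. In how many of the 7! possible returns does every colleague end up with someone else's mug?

Count assignments avoiding every fixed point. For any j of the 7 colleagues fixed to their own mug, the other 7−j can be arranged in (7−j)! ways.
By inclusion–exclusion this is Σ_{j=0}^{7} (−1)^j C(7,j)·(7−j)!.
Computing: 5040 − 5040 + 2520 − 840 + 210 − 42 + 7 − 1 = 1854.

1854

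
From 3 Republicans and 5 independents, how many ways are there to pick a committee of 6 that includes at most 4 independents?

Split by how many independents are chosen (0 through 4).
Sum: C(5,0)·C(3,6) + C(5,1)·C(3,5) + C(5,2)·C(3,4) + C(5,3)·C(3,3) + C(5,4)·C(3,2) = 0 + 0 + 0 + 10 + 15 = 25.

25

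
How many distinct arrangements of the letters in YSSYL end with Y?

12

With the last slot taken by Y, it remains to arrange the other 4 letters (SSYL).
Those 4 letters have S appearing twice, giving (4)!/(2!) = 12.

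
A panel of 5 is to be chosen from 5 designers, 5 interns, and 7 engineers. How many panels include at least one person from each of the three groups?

Unrestricted: C(17,5) = 6188 ways to pick any 5 of the 17.
Subtract selections that omit an entire group: no designers → C(12,5) = 792; no interns → C(12,5) = 792; no engineers → C(10,5) = 252.
Add back selections omitting two groups (i.e. drawn from a single group): C(5,5) + C(5,5) + C(7,5) = 23.
By inclusion–exclusion: 6188 − 1836 + 23 = 4375.

4375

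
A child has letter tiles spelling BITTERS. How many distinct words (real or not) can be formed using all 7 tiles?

The 7 letters of BITTERS have repeats: T appearing twice.
Dividing 7! = 5040 by 2! = 2 for the repeated letters gives 2520.

2520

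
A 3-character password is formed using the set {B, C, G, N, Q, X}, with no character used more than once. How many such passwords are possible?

With no repetition, fill the 3 characters in order: 6 choices, then 5, down to 4.
6 × 5 × 4 = 120.

120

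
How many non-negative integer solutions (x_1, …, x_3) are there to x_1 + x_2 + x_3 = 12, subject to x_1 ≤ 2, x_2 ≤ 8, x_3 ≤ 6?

By stars and bars, unrestricted non-negative solutions to x_1+…+x_3 = 12 number C(12+2,2) = 91.
Subtract solutions that violate a single cap (substitute x_i' = x_i − (cap_i+1)): x_1 ≥ 3 gives C(11,2) = 55; x_2 ≥ 9 gives C(5,2) = 10; x_3 ≥ 7 gives C(7,2) = 21. Together 86.
Add back pairs where two caps are both exceeded: 1 + 6 + 0 = 7.
By inclusion–exclusion the count is 91 − 86 + 7 = 12.

12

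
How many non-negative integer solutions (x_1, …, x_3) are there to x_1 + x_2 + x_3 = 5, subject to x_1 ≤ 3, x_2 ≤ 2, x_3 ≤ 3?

Ignoring the caps, the number of non-negative solutions to x_1+…+x_3 = 5 is C(7,2) = 21.
Subtract solutions that violate a single cap (substitute x_i' = x_i − (cap_i+1)): x_1 ≥ 4 gives C(3,2) = 3; x_2 ≥ 3 gives C(4,2) = 6; x_3 ≥ 4 gives C(3,2) = 3. Together 12.
No two caps can be exceeded simultaneously, so the pair terms are all 0.
By inclusion–exclusion the count is 21 − 12 + 0 = 9.

9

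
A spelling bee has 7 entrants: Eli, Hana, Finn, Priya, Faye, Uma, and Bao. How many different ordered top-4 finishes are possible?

This is an ordered selection of 4 from 7: P(7,4).
That gives 7 × 6 × 5 × 4 = 840.

840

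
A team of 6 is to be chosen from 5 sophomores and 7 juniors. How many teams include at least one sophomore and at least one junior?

917

Unrestricted: C(12,6) = 924 ways to pick any 6 of the 12.
Subtract selections that omit an entire group: no sophomores → C(7,6) = 7; no juniors → C(5,6) = 0.
Both groups omitted at once is impossible, so 924 − 7 = 917.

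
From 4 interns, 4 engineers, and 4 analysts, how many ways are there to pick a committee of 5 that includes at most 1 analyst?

Split by how many analysts are chosen (0 through 1).
Sum: C(4,0)·C(8,5) + C(4,1)·C(8,4) = 56 + 280 = 336.

336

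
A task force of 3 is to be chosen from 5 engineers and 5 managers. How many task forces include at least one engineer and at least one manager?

Unrestricted: C(10,3) = 120 ways to pick any 3 of the 10.
Selections missing a whole group: no engineers → C(5,3) = 10; no managers → C(5,3) = 10.
Both groups omitted at once is impossible, so 120 − 20 = 100.

100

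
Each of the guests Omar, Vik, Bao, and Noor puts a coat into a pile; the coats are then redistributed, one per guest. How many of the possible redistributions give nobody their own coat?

9

Let Aᵢ be the assignments in which guest i gets their own coat. We want the size of the complement of A₁∪…∪A_4.
By inclusion–exclusion this is Σ_{j=0}^{4} (−1)^j C(4,j)·(4−j)!.
Computing: 24 − 24 + 12 − 4 + 1 = 9.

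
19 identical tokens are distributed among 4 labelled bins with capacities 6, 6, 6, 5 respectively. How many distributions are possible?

35

Without the upper bounds there are C(22,3) = 1540 ways to split 19 among 4 bins.
Subtract solutions that violate a single cap (substitute x_i' = x_i − (cap_i+1)): x_1 ≥ 7 gives C(15,3) = 455; x_2 ≥ 7 gives C(15,3) = 455; x_3 ≥ 7 gives C(15,3) = 455; x_4 ≥ 6 gives C(16,3) = 560. Together 1925.
Add back pairs where two caps are both exceeded: 56 + 56 + 84 + 56 + 84 + 84 = 420.
By inclusion–exclusion the count is 1540 − 1925 + 420 = 35.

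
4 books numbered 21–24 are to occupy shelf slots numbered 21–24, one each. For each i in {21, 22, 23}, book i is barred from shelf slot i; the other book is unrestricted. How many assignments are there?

11

Let Aᵢ (for i ∈ {21, 22, 23}) be the placements that put book i in its forbidden shelf slot. Any j of these fix j positions, leaving (4−j)! ways to fill the rest, and there are C(3,j) ways to pick which j.
By inclusion–exclusion, the number of valid placements is Σ_{j=0}^{3} (−1)^j C(3,j)·(4−j)!.
Computing: 24 − 18 + 6 − 1 = 11.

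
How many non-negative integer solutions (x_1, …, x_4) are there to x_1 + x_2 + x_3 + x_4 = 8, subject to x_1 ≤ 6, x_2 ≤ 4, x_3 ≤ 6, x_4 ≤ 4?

117

By stars and bars, unrestricted non-negative solutions to x_1+…+x_4 = 8 number C(8+3,3) = 165.
Subtract solutions that violate a single cap (substitute x_i' = x_i − (cap_i+1)): x_1 ≥ 7 gives C(4,3) = 4; x_2 ≥ 5 gives C(6,3) = 20; x_3 ≥ 7 gives C(4,3) = 4; x_4 ≥ 5 gives C(6,3) = 20. Together 48.
No two caps can be exceeded simultaneously, so the pair terms are all 0.
By inclusion–exclusion the count is 165 − 48 + 0 = 117.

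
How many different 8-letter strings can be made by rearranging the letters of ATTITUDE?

6720

Letter multiplicities in ATTITUDE: A×1, D×1, E×1, I×1, T×3, U×1.
Dividing 8! = 40320 by 3! = 6 for the repeated letters gives 6720.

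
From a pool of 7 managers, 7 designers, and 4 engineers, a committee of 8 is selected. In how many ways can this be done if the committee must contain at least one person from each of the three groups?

40425

With no constraint there are C(18,8) = 43758 possible selections.
Subtract selections that omit an entire group: no managers → C(11,8) = 165; no designers → C(11,8) = 165; no engineers → C(14,8) = 3003.
Add back selections omitting two groups (i.e. drawn from a single group): C(7,8) + C(7,8) + C(4,8) = 0.
By inclusion–exclusion: 43758 − 3333 + 0 = 40425.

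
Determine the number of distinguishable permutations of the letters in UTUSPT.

180

Letter multiplicities in UTUSPT: P×1, S×1, T×2, U×2.
So there are 6! / (2!·2!) = 180 distinguishable arrangements.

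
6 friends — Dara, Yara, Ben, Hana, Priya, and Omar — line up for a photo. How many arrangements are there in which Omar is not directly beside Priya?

There are 6! = 720 arrangements in all. If Omar and Priya are adjacent, merging them into one block gives 2·(5)! = 240 arrangements.
Complementary counting: 720 − 240 = 480.

480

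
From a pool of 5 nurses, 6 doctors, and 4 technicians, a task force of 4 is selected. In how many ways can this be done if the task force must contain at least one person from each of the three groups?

720

With no constraint there are C(15,4) = 1365 possible selections.
Subtract selections that omit an entire group: no nurses → C(10,4) = 210; no doctors → C(9,4) = 126; no technicians → C(11,4) = 330.
Add back selections omitting two groups (i.e. drawn from a single group): C(5,4) + C(6,4) + C(4,4) = 21.
By inclusion–exclusion: 1365 − 666 + 21 = 720.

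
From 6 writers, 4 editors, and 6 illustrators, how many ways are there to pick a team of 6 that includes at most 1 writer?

1722

Split by how many writers are chosen (0 through 1).
Sum: C(6,0)·C(10,6) + C(6,1)·C(10,5) = 210 + 1512 = 1722.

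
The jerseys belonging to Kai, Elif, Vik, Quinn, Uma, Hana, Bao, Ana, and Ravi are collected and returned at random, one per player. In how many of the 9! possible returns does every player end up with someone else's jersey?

Let Aᵢ be the assignments in which player i gets their old jersey. We want the size of the complement of A₁∪…∪A_9.
By inclusion–exclusion this is Σ_{j=0}^{9} (−1)^j C(9,j)·(9−j)!.
Computing: 362880 − 362880 + 181440 − 60480 + 15120 − 3024 + 504 − 72 + 9 − 1 = 133496.

133496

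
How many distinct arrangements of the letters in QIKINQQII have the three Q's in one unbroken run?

210

Treat the 3 copies of Q as a single block. The multiset to arrange is then {QQQ, I, I, I, I, K, N}, 7 items in all.
That gives (7)!/(4!) = 210 arrangements.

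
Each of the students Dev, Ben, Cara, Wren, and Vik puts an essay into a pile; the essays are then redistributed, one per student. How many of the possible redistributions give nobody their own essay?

This is the derangement count D_5: permutations of 5 items with no fixed point.
By inclusion–exclusion this is Σ_{j=0}^{5} (−1)^j C(5,j)·(5−j)!.
Computing: 120 − 120 + 60 − 20 + 5 − 1 = 44.

44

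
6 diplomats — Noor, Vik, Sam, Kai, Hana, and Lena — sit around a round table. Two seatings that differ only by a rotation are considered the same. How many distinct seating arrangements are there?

120

Around a circle, 6 distinct people have 6!/6 = (5)! = 120 rotationally distinct seatings.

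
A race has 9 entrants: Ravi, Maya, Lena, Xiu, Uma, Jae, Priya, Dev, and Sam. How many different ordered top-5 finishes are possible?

15120

There are 9 choices for 1st place, 8 for 2nd, and so on down to 5 for position 5.
That gives 9 × 8 × 7 × 6 × 5 = 15120.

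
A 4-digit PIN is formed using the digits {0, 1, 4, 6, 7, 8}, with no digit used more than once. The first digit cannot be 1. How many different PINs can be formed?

The first digit has 6−1 = 5 choices (anything except 1).
The remaining 3 digits are filled from the other 5 symbols without repetition: 5 × 4 × 3 = 60.
Total: 5 × 60 = 300.

300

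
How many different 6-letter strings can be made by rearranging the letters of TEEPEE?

Letter multiplicities in TEEPEE: E×4, P×1, T×1.
Dividing 6! = 720 by 4! = 24 for the repeated letters gives 30.

30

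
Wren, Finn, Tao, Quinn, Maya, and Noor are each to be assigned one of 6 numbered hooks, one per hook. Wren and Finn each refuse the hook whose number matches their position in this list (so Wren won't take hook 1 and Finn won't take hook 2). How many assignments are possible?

504

Let Aᵢ (for i ∈ {1, 2}) be the placements that put person i in their forbidden hook. Any j of these fix j positions, leaving (6−j)! ways to fill the rest, and there are C(2,j) ways to pick which j.
By inclusion–exclusion, the number of valid placements is Σ_{j=0}^{2} (−1)^j C(2,j)·(6−j)!.
Computing: 720 − 240 + 24 = 504.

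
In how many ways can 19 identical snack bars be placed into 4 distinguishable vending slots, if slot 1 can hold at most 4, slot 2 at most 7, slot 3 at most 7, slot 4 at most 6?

55

By stars and bars, unrestricted non-negative solutions to x_1+…+x_4 = 19 number C(19+3,3) = 1540.
Subtract solutions that violate a single cap (substitute x_i' = x_i − (cap_i+1)): x_1 ≥ 5 gives C(17,3) = 680; x_2 ≥ 8 gives C(14,3) = 364; x_3 ≥ 8 gives C(14,3) = 364; x_4 ≥ 7 gives C(15,3) = 455. Together 1863.
Add back pairs where two caps are both exceeded: 84 + 84 + 120 + 20 + 35 + 35 = 378.
By inclusion–exclusion the count is 1540 − 1863 + 378 = 55.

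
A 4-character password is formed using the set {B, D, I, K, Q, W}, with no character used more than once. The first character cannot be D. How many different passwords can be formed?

The first character has 6−1 = 5 choices (anything except D).
The remaining 3 characters are filled from the other 5 symbols without repetition: 5 × 4 × 3 = 60.
Total: 5 × 60 = 300.

300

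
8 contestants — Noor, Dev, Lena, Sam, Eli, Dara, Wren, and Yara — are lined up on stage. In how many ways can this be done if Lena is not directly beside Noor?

30240

There are 8! = 40320 arrangements in all. If Lena and Noor are adjacent, merging them into one block gives 2·(7)! = 10080 arrangements.
So 40320 − 10080 = 30240 arrangements keep them apart.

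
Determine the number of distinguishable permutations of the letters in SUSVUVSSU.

1260

Letter multiplicities in SUSVUVSSU: S×4, U×3, V×2.
So there are 9! / (4!·3!·2!) = 1260 distinguishable arrangements.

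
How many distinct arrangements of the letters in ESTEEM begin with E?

Fix E in the first position and arrange the remaining 5 letters.
Those 5 letters have E appearing twice, giving (5)!/(2!) = 60.

60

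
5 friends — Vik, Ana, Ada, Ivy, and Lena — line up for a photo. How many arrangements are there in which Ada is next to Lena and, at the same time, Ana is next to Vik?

24

Treat {Ada,Lena} as one block (2 orders) and {Ana,Vik} as another (2 orders).
That leaves 3 units to arrange: 2 × 2 × 3! = 4 × 6 = 24.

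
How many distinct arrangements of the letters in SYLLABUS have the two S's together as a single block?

Treat the 2 copies of S as a single block. The multiset to arrange is then {SS, A, B, L, L, U, Y}, 7 items in all.
That gives (7)!/(2!) = 2520 arrangements.

2520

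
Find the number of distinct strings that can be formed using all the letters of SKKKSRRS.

560

The 8 letters of SKKKSRRS have repeats: K appearing 3 times, R appearing twice, and S appearing 3 times.
The number of distinct arrangements is 8!/(3!·3!·2!) = 40320/72 = 560.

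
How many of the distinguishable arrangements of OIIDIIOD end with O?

Fix O in the last position and arrange the remaining 7 letters.
Those 7 letters have D appearing twice and I appearing 4 times, giving (7)!/(4!·2!) = 105.

105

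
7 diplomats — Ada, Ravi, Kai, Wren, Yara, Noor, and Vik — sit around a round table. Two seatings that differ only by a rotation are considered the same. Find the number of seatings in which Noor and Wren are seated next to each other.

240

Treat {Noor, Wren} as one unit (2 internal orders) and seat the resulting 6 units around the table: (5)! circular arrangements.
So 2 × (5)! = 2 × 120 = 240.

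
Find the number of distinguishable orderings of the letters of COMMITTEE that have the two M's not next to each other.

35280

There are 9!/(2!·2!·2!) = 45360 arrangements of COMMITTEE in total.
Arrangements with the M's together: treat MM as one letter, giving (8)!/(2!·2!) = 10080.
Subtracting, 45360 − 10080 = 35280 arrangements keep the M's apart.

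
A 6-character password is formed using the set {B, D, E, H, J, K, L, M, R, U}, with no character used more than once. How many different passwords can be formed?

This is a permutation of 6 out of 10: P(10,6) = 10!/4!.
10 × 9 × 8 × 7 × 6 × 5 = 151200.

151200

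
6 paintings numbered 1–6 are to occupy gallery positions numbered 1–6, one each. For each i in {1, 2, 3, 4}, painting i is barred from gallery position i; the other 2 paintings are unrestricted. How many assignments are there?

Let Aᵢ (for 1 ≤ i ≤ 4) be the placements that put painting i in its forbidden gallery position. Any j of these fix j positions, leaving (6−j)! ways to fill the rest, and there are C(4,j) ways to pick which j.
By inclusion–exclusion, the number of valid placements is Σ_{j=0}^{4} (−1)^j C(4,j)·(6−j)!.
Computing: 720 − 480 + 144 − 24 + 2 = 362.

362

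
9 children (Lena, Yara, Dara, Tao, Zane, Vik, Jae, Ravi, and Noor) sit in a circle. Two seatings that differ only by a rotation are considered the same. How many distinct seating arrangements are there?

Fix one person's seat to break rotational symmetry; the remaining 8 people can be arranged in (8)! = 40320 ways.

40320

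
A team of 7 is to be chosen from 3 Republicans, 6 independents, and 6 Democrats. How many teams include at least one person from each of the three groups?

Unrestricted: C(15,7) = 6435 ways to pick any 7 of the 15.
Subtract selections that omit an entire group: no Republicans → C(12,7) = 792; no independents → C(9,7) = 36; no Democrats → C(9,7) = 36.
Add back selections omitting two groups (i.e. drawn from a single group): C(3,7) + C(6,7) + C(6,7) = 0.
By inclusion–exclusion: 6435 − 864 + 0 = 5571.

5571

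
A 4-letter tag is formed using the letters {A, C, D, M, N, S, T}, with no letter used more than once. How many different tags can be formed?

Choose and order 4 of the 7 symbols: the first letter has 7 options, the next 6, then 5, 4.
7 × 6 × 5 × 4 = 840.

840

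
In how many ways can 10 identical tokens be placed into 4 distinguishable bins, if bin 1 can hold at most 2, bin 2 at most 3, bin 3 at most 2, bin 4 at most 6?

Without the upper bounds there are C(13,3) = 286 ways to split 10 among 4 bins.
Subtract solutions that violate a single cap (substitute x_i' = x_i − (cap_i+1)): x_1 ≥ 3 gives C(10,3) = 120; x_2 ≥ 4 gives C(9,3) = 84; x_3 ≥ 3 gives C(10,3) = 120; x_4 ≥ 7 gives C(6,3) = 20. Together 344.
Add back pairs where two caps are both exceeded: 20 + 35 + 1 + 20 + 0 + 1 = 77.
Subtract triples: 1 + 0 + 0 + 0 = 1.
By inclusion–exclusion the count is 286 − 344 + 77 − 1 = 18.

18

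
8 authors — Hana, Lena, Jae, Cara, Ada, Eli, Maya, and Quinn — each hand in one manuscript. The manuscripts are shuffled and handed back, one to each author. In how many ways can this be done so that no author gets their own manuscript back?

Let Aᵢ be the assignments in which author i gets their own manuscript. We want the size of the complement of A₁∪…∪A_8.
By inclusion–exclusion this is Σ_{j=0}^{8} (−1)^j C(8,j)·(8−j)!.
Computing: 40320 − 40320 + 20160 − 6720 + 1680 − 336 + 56 − 8 + 1 = 14833.

14833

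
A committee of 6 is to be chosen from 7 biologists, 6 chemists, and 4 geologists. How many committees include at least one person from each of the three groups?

9996

Unrestricted: C(17,6) = 12376 ways to pick any 6 of the 17.
Selections missing a whole group: no biologists → C(10,6) = 210; no chemists → C(11,6) = 462; no geologists → C(13,6) = 1716.
Add back selections omitting two groups (i.e. drawn from a single group): C(7,6) + C(6,6) + C(4,6) = 8.
By inclusion–exclusion: 12376 − 2388 + 8 = 9996.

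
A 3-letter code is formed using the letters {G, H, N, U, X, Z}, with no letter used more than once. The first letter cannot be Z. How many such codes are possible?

The first letter has 6−1 = 5 choices (anything except Z).
The remaining 2 letters are filled from the other 5 symbols without repetition: 5 × 4 = 20.
Total: 5 × 20 = 100.

100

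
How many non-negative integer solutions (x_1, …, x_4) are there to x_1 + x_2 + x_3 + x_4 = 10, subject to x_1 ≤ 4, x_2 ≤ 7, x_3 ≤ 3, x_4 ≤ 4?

89

Without the upper bounds there are C(13,3) = 286 ways to split 10 among 4 variables.
Subtract solutions that violate a single cap (substitute x_i' = x_i − (cap_i+1)): x_1 ≥ 5 gives C(8,3) = 56; x_2 ≥ 8 gives C(5,3) = 10; x_3 ≥ 4 gives C(9,3) = 84; x_4 ≥ 5 gives C(8,3) = 56. Together 206.
Add back pairs where two caps are both exceeded: 0 + 4 + 1 + 0 + 0 + 4 = 9.
By inclusion–exclusion the count is 286 − 206 + 9 = 89.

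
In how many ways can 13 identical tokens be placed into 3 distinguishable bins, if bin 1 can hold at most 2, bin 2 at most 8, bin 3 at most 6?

Ignoring the caps, the number of non-negative solutions to x_1+…+x_3 = 13 is C(15,2) = 105.
Subtract solutions that violate a single cap (substitute x_i' = x_i − (cap_i+1)): x_1 ≥ 3 gives C(12,2) = 66; x_2 ≥ 9 gives C(6,2) = 15; x_3 ≥ 7 gives C(8,2) = 28. Together 109.
Add back pairs where two caps are both exceeded: 3 + 10 + 0 = 13.
By inclusion–exclusion the count is 105 − 109 + 13 = 9.

9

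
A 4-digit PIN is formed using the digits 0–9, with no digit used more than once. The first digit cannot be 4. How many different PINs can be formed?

4536

The first digit has 10−1 = 9 choices (anything except 4).
The remaining 3 digits are filled from the other 9 symbols without repetition: 9 × 8 × 7 = 504.
Total: 9 × 504 = 4536.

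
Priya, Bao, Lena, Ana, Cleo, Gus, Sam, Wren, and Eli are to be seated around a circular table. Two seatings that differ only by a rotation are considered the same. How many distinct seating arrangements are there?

Around a circle, 9 distinct people have 9!/9 = (8)! = 40320 rotationally distinct seatings.

40320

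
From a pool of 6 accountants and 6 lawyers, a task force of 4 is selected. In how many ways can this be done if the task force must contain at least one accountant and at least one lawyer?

465

Total 4-person selections from all 12: C(12,4) = 495.
Subtract selections that omit an entire group: no accountants → C(6,4) = 15; no lawyers → C(6,4) = 15.
Both groups omitted at once is impossible, so 495 − 30 = 465.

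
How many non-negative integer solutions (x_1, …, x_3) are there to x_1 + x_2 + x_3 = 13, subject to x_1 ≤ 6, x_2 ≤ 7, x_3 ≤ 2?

Ignoring the caps, the number of non-negative solutions to x_1+…+x_3 = 13 is C(15,2) = 105.
Subtract solutions that violate a single cap (substitute x_i' = x_i − (cap_i+1)): x_1 ≥ 7 gives C(8,2) = 28; x_2 ≥ 8 gives C(7,2) = 21; x_3 ≥ 3 gives C(12,2) = 66. Together 115.
Add back pairs where two caps are both exceeded: 0 + 10 + 6 = 16.
By inclusion–exclusion the count is 105 − 115 + 16 = 6.

6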